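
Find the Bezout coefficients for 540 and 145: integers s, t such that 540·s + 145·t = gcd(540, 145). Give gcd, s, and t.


Euclidean algorithm on (540, 145) — divide until remainder is 0:
  540 = 3 · 145 + 105
  145 = 1 · 105 + 40
  105 = 2 · 40 + 25
  40 = 1 · 25 + 15
  25 = 1 · 15 + 10
  15 = 1 · 10 + 5
  10 = 2 · 5 + 0
gcd(540, 145) = 5.
Track Bezout coefficients alongside the remainders: start with r₀ = 540 = a·1 + b·0 (s = 1, t = 0) and r₁ = 145 = a·0 + b·1 (s = 0, t = 1); each new remainder r_{k+1} = r_{k-1} − q_k·r_k inherits s_{k+1} = s_{k-1} − q_k·s_k, t_{k+1} = t_{k-1} − q_k·t_k, so r_k = a·s_k + b·t_k at every step:
  q = 3: r = 105, s = 1 − 3·0 = 1, t = 0 − 3·1 = -3  (check: 540·1 + 145·(-3) = 105)
  q = 1: r = 40, s = 0 − 1·1 = -1, t = 1 − 1·(-3) = 4  (check: 540·(-1) + 145·4 = 40)
  q = 2: r = 25, s = 1 − 2·(-1) = 3, t = -3 − 2·4 = -11  (check: 540·3 + 145·(-11) = 25)
  q = 1: r = 15, s = -1 − 1·3 = -4, t = 4 − 1·(-11) = 15  (check: 540·(-4) + 145·15 = 15)
  q = 1: r = 10, s = 3 − 1·(-4) = 7, t = -11 − 1·15 = -26  (check: 540·7 + 145·(-26) = 10)
  q = 1: r = 5, s = -4 − 1·7 = -11, t = 15 − 1·(-26) = 41  (check: 540·(-11) + 145·41 = 5)
The row with r = 5 (the gcd) gives the Bezout coefficients s = -11, t = 41.
Result: 540 · (-11) + 145 · (41) = 5.

gcd(540, 145) = 5; s = -11, t = 41 (check: 540·(-11) + 145·41 = 5).


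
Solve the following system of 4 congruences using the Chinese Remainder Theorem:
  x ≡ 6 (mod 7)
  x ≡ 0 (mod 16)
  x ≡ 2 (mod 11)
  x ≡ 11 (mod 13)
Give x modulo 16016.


Product of moduli M = 7 · 16 · 11 · 13 = 16016.
Merge one congruence at a time:
  Start: x ≡ 6 (mod 7).
  Combine with x ≡ 0 (mod 16); new modulus lcm = 112.
    Write x = 6 + 7·t and substitute into x ≡ 0 (mod 16): 7·t ≡ 0 − 6 = -6 (mod 16).
    Reduce coefficients mod 16: 7·t ≡ 10 (mod 16).
    The inverse of 7 mod 16 is 7 (since 7·7 = 49 = 3·16 + 1), so t ≡ 7·10 = 70 ≡ 6 (mod 16).
    Then x = 6 + 7·6 = 48, valid modulo lcm(7, 16) = 112: x ≡ 48 (mod 112).
  Combine with x ≡ 2 (mod 11); new modulus lcm = 1232.
    Write x = 48 + 112·t and substitute into x ≡ 2 (mod 11): 112·t ≡ 2 − 48 = -46 (mod 11).
    Reduce coefficients mod 11: 2·t ≡ 9 (mod 11).
    The inverse of 2 mod 11 is 6 (since 2·6 = 12 = 1·11 + 1), so t ≡ 6·9 = 54 ≡ 10 (mod 11).
    Then x = 48 + 112·10 = 1168, valid modulo lcm(112, 11) = 1232: x ≡ 1168 (mod 1232).
  Combine with x ≡ 11 (mod 13); new modulus lcm = 16016.
    Write x = 1168 + 1232·t and substitute into x ≡ 11 (mod 13): 1232·t ≡ 11 − 1168 = -1157 (mod 13).
    Reduce coefficients mod 13: 10·t ≡ 0 (mod 13).
    The inverse of 10 mod 13 is 4 (since 10·4 = 40 = 3·13 + 1), so t ≡ 4·0 = 0 ≡ 0 (mod 13).
    Then x = 1168 + 1232·0 = 1168, valid modulo lcm(1232, 13) = 16016: x ≡ 1168 (mod 16016).
Verify against each original: 1168 mod 7 = 6, 1168 mod 16 = 0, 1168 mod 11 = 2, 1168 mod 13 = 11.

x ≡ 1168 (mod 16016).


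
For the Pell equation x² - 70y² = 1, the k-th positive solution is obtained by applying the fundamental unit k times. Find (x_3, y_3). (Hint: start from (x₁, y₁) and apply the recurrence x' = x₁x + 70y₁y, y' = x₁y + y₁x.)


Step 1: Find the fundamental solution (x₁, y₁) of x² - 70y² = 1.
  Expand √70 as a continued fraction. a₀ = ⌊√70⌋ = 8; iterate m_{k+1} = d_k·a_k − m_k, d_{k+1} = (70 − m_{k+1}²)/d_k, a_{k+1} = ⌊(a₀ + m_{k+1})/d_{k+1}⌋ (starting m₀ = 0, d₀ = 1), with convergents p_k = a_k·p_{k-1} + p_{k-2}, q_k = a_k·q_{k-1} + q_{k-2} (p₋₁ = 1, q₋₁ = 0):
  k = 0: a₀ = 8; p₀/q₀ = 8/1; p₀² − 70·q₀² = 64 − 70 = -6.
  k = 1: m = 8, d = 6, a = ⌊(8 + 8)/6⌋ = 2; p/q = (2·8 + 1)/(2·1 + 0) = 17/2; p² − 70·q² = 289 − 280 = 9.
  k = 2: m = 4, d = 9, a = ⌊(8 + 4)/9⌋ = 1; p/q = (1·17 + 8)/(1·2 + 1) = 25/3; p² − 70·q² = 625 − 630 = -5.
  k = 3: m = 5, d = 5, a = ⌊(8 + 5)/5⌋ = 2; p/q = (2·25 + 17)/(2·3 + 2) = 67/8; p² − 70·q² = 4489 − 4480 = 9.
  k = 4: m = 5, d = 9, a = ⌊(8 + 5)/9⌋ = 1; p/q = (1·67 + 25)/(1·8 + 3) = 92/11; p² − 70·q² = 8464 − 8470 = -6.
  k = 5: m = 4, d = 6, a = ⌊(8 + 4)/6⌋ = 2; p/q = (2·92 + 67)/(2·11 + 8) = 251/30; p² − 70·q² = 63001 − 63000 = 1.
  The first convergent with p² − 70·q² = 1 gives the fundamental solution (x₁, y₁) = (251, 30).
Step 2: Apply the recurrence (x_{n+1}, y_{n+1}) = (x₁x_n + 70y₁y_n, x₁y_n + y₁x_n) repeatedly.
  From (x_1, y_1) = (251, 30): x_2 = 251·251 + 70·30·30 = 126001; y_2 = 251·30 + 30·251 = 15060.
  From (x_2, y_2) = (126001, 15060): x_3 = 251·126001 + 70·30·15060 = 63252251; y_3 = 251·15060 + 30·126001 = 7560090.
Step 3: Verify x_3² - 70·y_3² = 4000847256567001 - 4000847256567000 = 1 (should be 1). ✓

(x_1, y_1) = (251, 30); (x_3, y_3) = (63252251, 7560090).


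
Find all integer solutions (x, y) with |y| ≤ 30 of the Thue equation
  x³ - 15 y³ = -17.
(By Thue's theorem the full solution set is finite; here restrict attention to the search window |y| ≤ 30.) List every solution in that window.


The equation is x³ - 15y³ = -17. For fixed y, x³ = 15·y³ − 17, so a solution requires the RHS to be a perfect cube.
Strategy: iterate y from -30 to 30, compute RHS = 15·y³ − 17, and check whether it is a (positive or negative) perfect cube.
Check small values of y:
  y = 0: RHS = -17 is not a perfect cube.
  y = 1: RHS = -2 is not a perfect cube.
  y = -1: RHS = -32 is not a perfect cube.
  y = 2: RHS = 103 is not a perfect cube.
  y = -2: RHS = -137 is not a perfect cube.
  y = 3: RHS = 388 is not a perfect cube.
  y = -3: RHS = -422 is not a perfect cube.
Continuing the search up to |y| = 30 finds no solutions either.
No (x, y) in the scanned range satisfies the equation.

No integer solutions with |y| ≤ 30.


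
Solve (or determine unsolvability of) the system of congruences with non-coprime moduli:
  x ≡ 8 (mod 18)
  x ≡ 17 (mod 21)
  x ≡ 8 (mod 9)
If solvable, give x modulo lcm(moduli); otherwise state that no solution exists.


Moduli 18, 21, 9 are not pairwise coprime, so CRT works modulo lcm(m_i) when all pairwise compatibility conditions hold.
Pairwise compatibility: gcd(m_i, m_j) must divide a_i - a_j for every pair.
Merge one congruence at a time:
  Start: x ≡ 8 (mod 18).
  Combine with x ≡ 17 (mod 21): gcd(18, 21) = 3; 17 - 8 = 9, which IS divisible by 3, so compatible.
    Write x = 8 + 18·t and substitute into x ≡ 17 (mod 21): 18·t ≡ 17 − 8 = 9 (mod 21).
    Divide the congruence (and modulus) by g = 3: 6·t ≡ 3 (mod 7).
    The inverse of 6 mod 7 is 6 (since 6·6 = 36 = 5·7 + 1), so t ≡ 6·3 = 18 ≡ 4 (mod 7).
    Then x = 8 + 18·4 = 80, valid modulo lcm(18, 21) = 126: x ≡ 80 (mod 126).
  Combine with x ≡ 8 (mod 9): gcd(126, 9) = 9; 8 - 80 = -72, which IS divisible by 9, so compatible.
    Write x = 80 + 126·t and substitute into x ≡ 8 (mod 9): 126·t ≡ 8 − 80 = -72 (mod 9).
    Divide the congruence (and modulus) by g = 9: 14·t ≡ -8 (mod 1).
    Modulo 1 every t works; take t = 0.
    Then x = 80 + 126·0 = 80, valid modulo lcm(126, 9) = 126: x ≡ 80 (mod 126).
Verify: 80 mod 18 = 8, 80 mod 21 = 17, 80 mod 9 = 8.

x ≡ 80 (mod 126).


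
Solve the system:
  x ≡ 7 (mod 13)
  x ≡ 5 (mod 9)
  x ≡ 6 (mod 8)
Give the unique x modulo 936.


Moduli 13, 9, 8 are pairwise coprime; by CRT there is a unique solution modulo M = 13 · 9 · 8 = 936.
Solve pairwise, accumulating the modulus:
  Start with x ≡ 7 (mod 13).
  Combine with x ≡ 5 (mod 9): since gcd(13, 9) = 1, we get a unique residue mod 117.
    Write x = 7 + 13·t and substitute into x ≡ 5 (mod 9): 13·t ≡ 5 − 7 = -2 (mod 9).
    Reduce coefficients mod 9: 4·t ≡ 7 (mod 9).
    The inverse of 4 mod 9 is 7 (since 4·7 = 28 = 3·9 + 1), so t ≡ 7·7 = 49 ≡ 4 (mod 9).
    Then x = 7 + 13·4 = 59, valid modulo lcm(13, 9) = 117: x ≡ 59 (mod 117).
  Combine with x ≡ 6 (mod 8): since gcd(117, 8) = 1, we get a unique residue mod 936.
    Write x = 59 + 117·t and substitute into x ≡ 6 (mod 8): 117·t ≡ 6 − 59 = -53 (mod 8).
    Reduce coefficients mod 8: 5·t ≡ 3 (mod 8).
    The inverse of 5 mod 8 is 5 (since 5·5 = 25 = 3·8 + 1), so t ≡ 5·3 = 15 ≡ 7 (mod 8).
    Then x = 59 + 117·7 = 878, valid modulo lcm(117, 8) = 936: x ≡ 878 (mod 936).
Verify: 878 mod 13 = 7 ✓, 878 mod 9 = 5 ✓, 878 mod 8 = 6 ✓.

x ≡ 878 (mod 936).


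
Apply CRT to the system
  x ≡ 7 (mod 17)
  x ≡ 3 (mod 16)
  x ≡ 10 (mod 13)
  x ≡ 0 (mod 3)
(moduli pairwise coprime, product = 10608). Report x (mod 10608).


Product of moduli M = 17 · 16 · 13 · 3 = 10608.
Merge one congruence at a time:
  Start: x ≡ 7 (mod 17).
  Combine with x ≡ 3 (mod 16); new modulus lcm = 272.
    Write x = 7 + 17·t and substitute into x ≡ 3 (mod 16): 17·t ≡ 3 − 7 = -4 (mod 16).
    Reduce coefficients mod 16: 1·t ≡ 12 (mod 16).
    So t ≡ 12 (mod 16).
    Then x = 7 + 17·12 = 211, valid modulo lcm(17, 16) = 272: x ≡ 211 (mod 272).
  Combine with x ≡ 10 (mod 13); new modulus lcm = 3536.
    Write x = 211 + 272·t and substitute into x ≡ 10 (mod 13): 272·t ≡ 10 − 211 = -201 (mod 13).
    Reduce coefficients mod 13: 12·t ≡ 7 (mod 13).
    The inverse of 12 mod 13 is 12 (since 12·12 = 144 = 11·13 + 1), so t ≡ 12·7 = 84 ≡ 6 (mod 13).
    Then x = 211 + 272·6 = 1843, valid modulo lcm(272, 13) = 3536: x ≡ 1843 (mod 3536).
  Combine with x ≡ 0 (mod 3); new modulus lcm = 10608.
    Write x = 1843 + 3536·t and substitute into x ≡ 0 (mod 3): 3536·t ≡ 0 − 1843 = -1843 (mod 3).
    Reduce coefficients mod 3: 2·t ≡ 2 (mod 3).
    The inverse of 2 mod 3 is 2 (since 2·2 = 4 = 1·3 + 1), so t ≡ 2·2 = 4 ≡ 1 (mod 3).
    Then x = 1843 + 3536·1 = 5379, valid modulo lcm(3536, 3) = 10608: x ≡ 5379 (mod 10608).
Verify against each original: 5379 mod 17 = 7, 5379 mod 16 = 3, 5379 mod 13 = 10, 5379 mod 3 = 0.

x ≡ 5379 (mod 10608).


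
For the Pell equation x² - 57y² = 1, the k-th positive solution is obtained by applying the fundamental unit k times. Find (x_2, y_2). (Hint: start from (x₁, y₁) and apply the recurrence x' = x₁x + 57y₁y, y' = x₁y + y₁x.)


Step 1: Find the fundamental solution (x₁, y₁) of x² - 57y² = 1.
  Expand √57 as a continued fraction. a₀ = ⌊√57⌋ = 7; iterate m_{k+1} = d_k·a_k − m_k, d_{k+1} = (57 − m_{k+1}²)/d_k, a_{k+1} = ⌊(a₀ + m_{k+1})/d_{k+1}⌋ (starting m₀ = 0, d₀ = 1), with convergents p_k = a_k·p_{k-1} + p_{k-2}, q_k = a_k·q_{k-1} + q_{k-2} (p₋₁ = 1, q₋₁ = 0):
  k = 0: a₀ = 7; p₀/q₀ = 7/1; p₀² − 57·q₀² = 49 − 57 = -8.
  k = 1: m = 7, d = 8, a = ⌊(7 + 7)/8⌋ = 1; p/q = (1·7 + 1)/(1·1 + 0) = 8/1; p² − 57·q² = 64 − 57 = 7.
  k = 2: m = 1, d = 7, a = ⌊(7 + 1)/7⌋ = 1; p/q = (1·8 + 7)/(1·1 + 1) = 15/2; p² − 57·q² = 225 − 228 = -3.
  k = 3: m = 6, d = 3, a = ⌊(7 + 6)/3⌋ = 4; p/q = (4·15 + 8)/(4·2 + 1) = 68/9; p² − 57·q² = 4624 − 4617 = 7.
  k = 4: m = 6, d = 7, a = ⌊(7 + 6)/7⌋ = 1; p/q = (1·68 + 15)/(1·9 + 2) = 83/11; p² − 57·q² = 6889 − 6897 = -8.
  k = 5: m = 1, d = 8, a = ⌊(7 + 1)/8⌋ = 1; p/q = (1·83 + 68)/(1·11 + 9) = 151/20; p² − 57·q² = 22801 − 22800 = 1.
  The first convergent with p² − 57·q² = 1 gives the fundamental solution (x₁, y₁) = (151, 20).
Step 2: Apply the recurrence (x_{n+1}, y_{n+1}) = (x₁x_n + 57y₁y_n, x₁y_n + y₁x_n) repeatedly.
  From (x_1, y_1) = (151, 20): x_2 = 151·151 + 57·20·20 = 45601; y_2 = 151·20 + 20·151 = 6040.
Step 3: Verify x_2² - 57·y_2² = 2079451201 - 2079451200 = 1 (should be 1). ✓

(x_1, y_1) = (151, 20); (x_2, y_2) = (45601, 6040).


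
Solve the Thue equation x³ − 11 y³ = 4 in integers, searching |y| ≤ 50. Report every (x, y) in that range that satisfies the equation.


The equation is x³ - 11y³ = 4. For fixed y, x³ = 11·y³ + 4, so a solution requires the RHS to be a perfect cube.
Strategy: iterate y from -50 to 50, compute RHS = 11·y³ + 4, and check whether it is a (positive or negative) perfect cube.
Check small values of y:
  y = 0: RHS = 4 is not a perfect cube.
  y = 1: RHS = 15 is not a perfect cube.
  y = -1: RHS = -7 is not a perfect cube.
  y = 2: RHS = 92 is not a perfect cube.
  y = -2: RHS = -84 is not a perfect cube.
  y = 3: RHS = 301 is not a perfect cube.
  y = -3: RHS = -293 is not a perfect cube.
Continuing the search up to |y| = 50 finds no solutions either.
No (x, y) in the scanned range satisfies the equation.

No integer solutions with |y| ≤ 50.


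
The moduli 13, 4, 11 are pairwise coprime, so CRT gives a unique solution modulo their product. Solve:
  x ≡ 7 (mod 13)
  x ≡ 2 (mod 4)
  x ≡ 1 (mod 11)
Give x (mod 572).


Moduli 13, 4, 11 are pairwise coprime; by CRT there is a unique solution modulo M = 13 · 4 · 11 = 572.
Solve pairwise, accumulating the modulus:
  Start with x ≡ 7 (mod 13).
  Combine with x ≡ 2 (mod 4): since gcd(13, 4) = 1, we get a unique residue mod 52.
    Write x = 7 + 13·t and substitute into x ≡ 2 (mod 4): 13·t ≡ 2 − 7 = -5 (mod 4).
    Reduce coefficients mod 4: 1·t ≡ 3 (mod 4).
    So t ≡ 3 (mod 4).
    Then x = 7 + 13·3 = 46, valid modulo lcm(13, 4) = 52: x ≡ 46 (mod 52).
  Combine with x ≡ 1 (mod 11): since gcd(52, 11) = 1, we get a unique residue mod 572.
    Write x = 46 + 52·t and substitute into x ≡ 1 (mod 11): 52·t ≡ 1 − 46 = -45 (mod 11).
    Reduce coefficients mod 11: 8·t ≡ 10 (mod 11).
    The inverse of 8 mod 11 is 7 (since 8·7 = 56 = 5·11 + 1), so t ≡ 7·10 = 70 ≡ 4 (mod 11).
    Then x = 46 + 52·4 = 254, valid modulo lcm(52, 11) = 572: x ≡ 254 (mod 572).
Verify: 254 mod 13 = 7 ✓, 254 mod 4 = 2 ✓, 254 mod 11 = 1 ✓.

x ≡ 254 (mod 572).


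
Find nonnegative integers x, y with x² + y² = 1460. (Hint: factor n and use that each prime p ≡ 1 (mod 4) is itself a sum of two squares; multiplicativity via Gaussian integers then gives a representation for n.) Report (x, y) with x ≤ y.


Step 1: Factor n = 1460 = 2^2 · 5 · 73.
Step 2: Check the mod-4 condition on each prime factor: 2 = 2 (special); 5 ≡ 1 (mod 4), exponent 1; 73 ≡ 1 (mod 4), exponent 1.
All primes ≡ 3 (mod 4) appear to even exponent (or don't appear), so by the two-squares theorem n IS expressible as a sum of two squares.
Step 3: Build a representation. Group n = k² · m with k = 2 and m = 5 · 73 = 365 (a product of primes ≡ 1 (mod 4)); a representation of m scales to one of n via (k·x)² + (k·y)² = k²(x² + y²). Each prime p ≡ 1 (mod 4) is itself a sum of two squares; find a² by testing p − a² for a perfect square:
  5: 5 − 1² = 4 = 2² ⇒ 5 = 1² + 2².
  73: 73 − 1² = 72, 73 − 2² = 69, 73 − 3² = 64 = 8² ⇒ 73 = 3² + 8².
  Combine using the Brahmagupta–Fibonacci identity (a² + b²)(c² + d²) = (ac − bd)² + (ad + bc)² = (ac + bd)² + (ad − bc)²:
  5 · 73 = 365: from (1² + 2²)(3² + 8²), take (1·3 − 2·8, 1·8 + 2·3) = (3 − 16, 8 + 6) = (-13, 14); dropping signs (only squares matter) gives (13, 14); check 13² + 14² = 169 + 196 = 365 ✓.
  Scale by k = 2: (2·13, 2·14) = (26, 28).
Step 4: Order so x ≤ y and verify: 26² + 28² = 676 + 784 = 1460 = n. ✓

n = 1460 = 26² + 28² (one valid representation with x ≤ y).


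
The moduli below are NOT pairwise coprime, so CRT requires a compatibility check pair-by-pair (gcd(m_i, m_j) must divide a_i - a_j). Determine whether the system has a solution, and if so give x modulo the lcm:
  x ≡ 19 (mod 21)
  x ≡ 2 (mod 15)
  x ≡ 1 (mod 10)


Moduli 21, 15, 10 are not pairwise coprime, so CRT works modulo lcm(m_i) when all pairwise compatibility conditions hold.
Pairwise compatibility: gcd(m_i, m_j) must divide a_i - a_j for every pair.
Merge one congruence at a time:
  Start: x ≡ 19 (mod 21).
  Combine with x ≡ 2 (mod 15): gcd(21, 15) = 3, and 2 - 19 = -17 is NOT divisible by 3.
    ⇒ system is inconsistent (no integer solution).

No solution (the system is inconsistent).


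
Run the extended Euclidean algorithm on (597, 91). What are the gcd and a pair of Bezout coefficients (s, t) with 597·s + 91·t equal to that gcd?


Euclidean algorithm on (597, 91) — divide until remainder is 0:
  597 = 6 · 91 + 51
  91 = 1 · 51 + 40
  51 = 1 · 40 + 11
  40 = 3 · 11 + 7
  11 = 1 · 7 + 4
  7 = 1 · 4 + 3
  4 = 1 · 3 + 1
  3 = 3 · 1 + 0
gcd(597, 91) = 1.
Track Bezout coefficients alongside the remainders: start with r₀ = 597 = a·1 + b·0 (s = 1, t = 0) and r₁ = 91 = a·0 + b·1 (s = 0, t = 1); each new remainder r_{k+1} = r_{k-1} − q_k·r_k inherits s_{k+1} = s_{k-1} − q_k·s_k, t_{k+1} = t_{k-1} − q_k·t_k, so r_k = a·s_k + b·t_k at every step:
  q = 6: r = 51, s = 1 − 6·0 = 1, t = 0 − 6·1 = -6  (check: 597·1 + 91·(-6) = 51)
  q = 1: r = 40, s = 0 − 1·1 = -1, t = 1 − 1·(-6) = 7  (check: 597·(-1) + 91·7 = 40)
  q = 1: r = 11, s = 1 − 1·(-1) = 2, t = -6 − 1·7 = -13  (check: 597·2 + 91·(-13) = 11)
  q = 3: r = 7, s = -1 − 3·2 = -7, t = 7 − 3·(-13) = 46  (check: 597·(-7) + 91·46 = 7)
  q = 1: r = 4, s = 2 − 1·(-7) = 9, t = -13 − 1·46 = -59  (check: 597·9 + 91·(-59) = 4)
  q = 1: r = 3, s = -7 − 1·9 = -16, t = 46 − 1·(-59) = 105  (check: 597·(-16) + 91·105 = 3)
  q = 1: r = 1, s = 9 − 1·(-16) = 25, t = -59 − 1·105 = -164  (check: 597·25 + 91·(-164) = 1)
The row with r = 1 (the gcd) gives the Bezout coefficients s = 25, t = -164.
Result: 597 · (25) + 91 · (-164) = 1.

gcd(597, 91) = 1; s = 25, t = -164 (check: 597·25 + 91·(-164) = 1).


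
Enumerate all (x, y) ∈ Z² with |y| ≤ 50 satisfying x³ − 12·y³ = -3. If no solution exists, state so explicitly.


The equation is x³ - 12y³ = -3. For fixed y, x³ = 12·y³ − 3, so a solution requires the RHS to be a perfect cube.
Strategy: iterate y from -50 to 50, compute RHS = 12·y³ − 3, and check whether it is a (positive or negative) perfect cube.
Check small values of y:
  y = 0: RHS = -3 is not a perfect cube.
  y = 1: RHS = 9 is not a perfect cube.
  y = -1: RHS = -15 is not a perfect cube.
  y = 2: RHS = 93 is not a perfect cube.
  y = -2: RHS = -99 is not a perfect cube.
  y = 3: RHS = 321 is not a perfect cube.
  y = -3: RHS = -327 is not a perfect cube.
Continuing the search up to |y| = 50 finds no solutions either.
No (x, y) in the scanned range satisfies the equation.

No integer solutions with |y| ≤ 50.


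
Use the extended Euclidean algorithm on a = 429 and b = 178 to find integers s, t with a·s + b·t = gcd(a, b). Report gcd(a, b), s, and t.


Euclidean algorithm on (429, 178) — divide until remainder is 0:
  429 = 2 · 178 + 73
  178 = 2 · 73 + 32
  73 = 2 · 32 + 9
  32 = 3 · 9 + 5
  9 = 1 · 5 + 4
  5 = 1 · 4 + 1
  4 = 4 · 1 + 0
gcd(429, 178) = 1.
Track Bezout coefficients alongside the remainders: start with r₀ = 429 = a·1 + b·0 (s = 1, t = 0) and r₁ = 178 = a·0 + b·1 (s = 0, t = 1); each new remainder r_{k+1} = r_{k-1} − q_k·r_k inherits s_{k+1} = s_{k-1} − q_k·s_k, t_{k+1} = t_{k-1} − q_k·t_k, so r_k = a·s_k + b·t_k at every step:
  q = 2: r = 73, s = 1 − 2·0 = 1, t = 0 − 2·1 = -2  (check: 429·1 + 178·(-2) = 73)
  q = 2: r = 32, s = 0 − 2·1 = -2, t = 1 − 2·(-2) = 5  (check: 429·(-2) + 178·5 = 32)
  q = 2: r = 9, s = 1 − 2·(-2) = 5, t = -2 − 2·5 = -12  (check: 429·5 + 178·(-12) = 9)
  q = 3: r = 5, s = -2 − 3·5 = -17, t = 5 − 3·(-12) = 41  (check: 429·(-17) + 178·41 = 5)
  q = 1: r = 4, s = 5 − 1·(-17) = 22, t = -12 − 1·41 = -53  (check: 429·22 + 178·(-53) = 4)
  q = 1: r = 1, s = -17 − 1·22 = -39, t = 41 − 1·(-53) = 94  (check: 429·(-39) + 178·94 = 1)
The row with r = 1 (the gcd) gives the Bezout coefficients s = -39, t = 94.
Result: 429 · (-39) + 178 · (94) = 1.

gcd(429, 178) = 1; s = -39, t = 94 (check: 429·(-39) + 178·94 = 1).


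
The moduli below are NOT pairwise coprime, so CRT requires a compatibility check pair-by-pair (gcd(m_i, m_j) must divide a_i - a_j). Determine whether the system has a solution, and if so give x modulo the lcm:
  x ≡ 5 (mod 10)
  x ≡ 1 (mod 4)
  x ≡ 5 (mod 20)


Moduli 10, 4, 20 are not pairwise coprime, so CRT works modulo lcm(m_i) when all pairwise compatibility conditions hold.
Pairwise compatibility: gcd(m_i, m_j) must divide a_i - a_j for every pair.
Merge one congruence at a time:
  Start: x ≡ 5 (mod 10).
  Combine with x ≡ 1 (mod 4): gcd(10, 4) = 2; 1 - 5 = -4, which IS divisible by 2, so compatible.
    Write x = 5 + 10·t and substitute into x ≡ 1 (mod 4): 10·t ≡ 1 − 5 = -4 (mod 4).
    Divide the congruence (and modulus) by g = 2: 5·t ≡ -2 (mod 2).
    Reduce coefficients mod 2: 1·t ≡ 0 (mod 2).
    So t ≡ 0 (mod 2).
    Then x = 5 + 10·0 = 5, valid modulo lcm(10, 4) = 20: x ≡ 5 (mod 20).
  Combine with x ≡ 5 (mod 20): gcd(20, 20) = 20; 5 - 5 = 0, which IS divisible by 20, so compatible.
    Write x = 5 + 20·t and substitute into x ≡ 5 (mod 20): 20·t ≡ 5 − 5 = 0 (mod 20).
    Divide the congruence (and modulus) by g = 20: 1·t ≡ 0 (mod 1).
    Modulo 1 every t works; take t = 0.
    Then x = 5 + 20·0 = 5, valid modulo lcm(20, 20) = 20: x ≡ 5 (mod 20).
Verify: 5 mod 10 = 5, 5 mod 4 = 1, 5 mod 20 = 5.

x ≡ 5 (mod 20).


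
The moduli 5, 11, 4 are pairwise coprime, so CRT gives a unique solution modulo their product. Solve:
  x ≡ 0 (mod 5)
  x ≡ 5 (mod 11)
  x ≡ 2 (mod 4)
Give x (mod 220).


Moduli 5, 11, 4 are pairwise coprime; by CRT there is a unique solution modulo M = 5 · 11 · 4 = 220.
Solve pairwise, accumulating the modulus:
  Start with x ≡ 0 (mod 5).
  Combine with x ≡ 5 (mod 11): since gcd(5, 11) = 1, we get a unique residue mod 55.
    Write x = 0 + 5·t and substitute into x ≡ 5 (mod 11): 5·t ≡ 5 − 0 = 5 (mod 11).
    The inverse of 5 mod 11 is 9 (since 5·9 = 45 = 4·11 + 1), so t ≡ 9·5 = 45 ≡ 1 (mod 11).
    Then x = 0 + 5·1 = 5, valid modulo lcm(5, 11) = 55: x ≡ 5 (mod 55).
  Combine with x ≡ 2 (mod 4): since gcd(55, 4) = 1, we get a unique residue mod 220.
    Write x = 5 + 55·t and substitute into x ≡ 2 (mod 4): 55·t ≡ 2 − 5 = -3 (mod 4).
    Reduce coefficients mod 4: 3·t ≡ 1 (mod 4).
    The inverse of 3 mod 4 is 3 (since 3·3 = 9 = 2·4 + 1), so t ≡ 3·1 = 3 ≡ 3 (mod 4).
    Then x = 5 + 55·3 = 170, valid modulo lcm(55, 4) = 220: x ≡ 170 (mod 220).
Verify: 170 mod 5 = 0 ✓, 170 mod 11 = 5 ✓, 170 mod 4 = 2 ✓.

x ≡ 170 (mod 220).


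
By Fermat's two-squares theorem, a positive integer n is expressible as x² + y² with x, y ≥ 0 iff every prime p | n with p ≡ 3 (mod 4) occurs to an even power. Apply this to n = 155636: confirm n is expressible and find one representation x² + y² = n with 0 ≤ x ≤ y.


Step 1: Factor n = 155636 = 2^2 · 13 · 41 · 73.
Step 2: Check the mod-4 condition on each prime factor: 2 = 2 (special); 13 ≡ 1 (mod 4), exponent 1; 41 ≡ 1 (mod 4), exponent 1; 73 ≡ 1 (mod 4), exponent 1.
All primes ≡ 3 (mod 4) appear to even exponent (or don't appear), so by the two-squares theorem n IS expressible as a sum of two squares.
Step 3: Build a representation. Group n = k² · m with k = 2 and m = 13 · 41 · 73 = 38909 (a product of primes ≡ 1 (mod 4)); a representation of m scales to one of n via (k·x)² + (k·y)² = k²(x² + y²). Each prime p ≡ 1 (mod 4) is itself a sum of two squares; find a² by testing p − a² for a perfect square:
  13: 13 − 1² = 12, 13 − 2² = 9 = 3² ⇒ 13 = 2² + 3².
  41: 41 − 1² = 40, 41 − 2² = 37, 41 − 3² = 32, 41 − 4² = 25 = 5² ⇒ 41 = 4² + 5².
  73: 73 − 1² = 72, 73 − 2² = 69, 73 − 3² = 64 = 8² ⇒ 73 = 3² + 8².
  Combine using the Brahmagupta–Fibonacci identity (a² + b²)(c² + d²) = (ac − bd)² + (ad + bc)² = (ac + bd)² + (ad − bc)²:
  13 · 41 = 533: from (2² + 3²)(4² + 5²), take (2·4 − 3·5, 2·5 + 3·4) = (8 − 15, 10 + 12) = (-7, 22); dropping signs (only squares matter) gives (7, 22); check 7² + 22² = 49 + 484 = 533 ✓.
  533 · 73 = 38909: from (7² + 22²)(3² + 8²), take (7·3 − 22·8, 7·8 + 22·3) = (21 − 176, 56 + 66) = (-155, 122); dropping signs (only squares matter) gives (155, 122); check 155² + 122² = 24025 + 14884 = 38909 ✓.
  Scale by k = 2: (2·155, 2·122) = (310, 244).
Step 4: Order so x ≤ y and verify: 244² + 310² = 59536 + 96100 = 155636 = n. ✓

n = 155636 = 244² + 310² (one valid representation with x ≤ y).


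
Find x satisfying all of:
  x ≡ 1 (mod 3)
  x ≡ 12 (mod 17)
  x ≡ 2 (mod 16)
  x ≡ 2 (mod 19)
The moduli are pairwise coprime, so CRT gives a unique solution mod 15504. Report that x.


Product of moduli M = 3 · 17 · 16 · 19 = 15504.
Merge one congruence at a time:
  Start: x ≡ 1 (mod 3).
  Combine with x ≡ 12 (mod 17); new modulus lcm = 51.
    Write x = 1 + 3·t and substitute into x ≡ 12 (mod 17): 3·t ≡ 12 − 1 = 11 (mod 17).
    The inverse of 3 mod 17 is 6 (since 3·6 = 18 = 1·17 + 1), so t ≡ 6·11 = 66 ≡ 15 (mod 17).
    Then x = 1 + 3·15 = 46, valid modulo lcm(3, 17) = 51: x ≡ 46 (mod 51).
  Combine with x ≡ 2 (mod 16); new modulus lcm = 816.
    Write x = 46 + 51·t and substitute into x ≡ 2 (mod 16): 51·t ≡ 2 − 46 = -44 (mod 16).
    Reduce coefficients mod 16: 3·t ≡ 4 (mod 16).
    The inverse of 3 mod 16 is 11 (since 3·11 = 33 = 2·16 + 1), so t ≡ 11·4 = 44 ≡ 12 (mod 16).
    Then x = 46 + 51·12 = 658, valid modulo lcm(51, 16) = 816: x ≡ 658 (mod 816).
  Combine with x ≡ 2 (mod 19); new modulus lcm = 15504.
    Write x = 658 + 816·t and substitute into x ≡ 2 (mod 19): 816·t ≡ 2 − 658 = -656 (mod 19).
    Reduce coefficients mod 19: 18·t ≡ 9 (mod 19).
    The inverse of 18 mod 19 is 18 (since 18·18 = 324 = 17·19 + 1), so t ≡ 18·9 = 162 ≡ 10 (mod 19).
    Then x = 658 + 816·10 = 8818, valid modulo lcm(816, 19) = 15504: x ≡ 8818 (mod 15504).
Verify against each original: 8818 mod 3 = 1, 8818 mod 17 = 12, 8818 mod 16 = 2, 8818 mod 19 = 2.

x ≡ 8818 (mod 15504).


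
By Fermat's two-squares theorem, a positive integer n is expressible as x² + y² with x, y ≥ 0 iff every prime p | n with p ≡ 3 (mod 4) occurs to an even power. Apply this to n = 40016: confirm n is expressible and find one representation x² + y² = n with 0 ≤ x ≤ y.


Step 1: Factor n = 40016 = 2^4 · 41 · 61.
Step 2: Check the mod-4 condition on each prime factor: 2 = 2 (special); 41 ≡ 1 (mod 4), exponent 1; 61 ≡ 1 (mod 4), exponent 1.
All primes ≡ 3 (mod 4) appear to even exponent (or don't appear), so by the two-squares theorem n IS expressible as a sum of two squares.
Step 3: Build a representation. Group n = k² · m with k = 4 and m = 41 · 61 = 2501 (a product of primes ≡ 1 (mod 4)); a representation of m scales to one of n via (k·x)² + (k·y)² = k²(x² + y²). Each prime p ≡ 1 (mod 4) is itself a sum of two squares; find a² by testing p − a² for a perfect square:
  41: 41 − 1² = 40, 41 − 2² = 37, 41 − 3² = 32, 41 − 4² = 25 = 5² ⇒ 41 = 4² + 5².
  61: 61 − 1² = 60, 61 − 2² = 57, 61 − 3² = 52, 61 − 4² = 45, 61 − 5² = 36 = 6² ⇒ 61 = 5² + 6².
  Combine using the Brahmagupta–Fibonacci identity (a² + b²)(c² + d²) = (ac − bd)² + (ad + bc)² = (ac + bd)² + (ad − bc)²:
  41 · 61 = 2501: from (4² + 5²)(5² + 6²), take (4·5 − 5·6, 4·6 + 5·5) = (20 − 30, 24 + 25) = (-10, 49); dropping signs (only squares matter) gives (10, 49); check 10² + 49² = 100 + 2401 = 2501 ✓.
  Scale by k = 4: (4·10, 4·49) = (40, 196).
Step 4: Order so x ≤ y and verify: 40² + 196² = 1600 + 38416 = 40016 = n. ✓

n = 40016 = 40² + 196² (one valid representation with x ≤ y).


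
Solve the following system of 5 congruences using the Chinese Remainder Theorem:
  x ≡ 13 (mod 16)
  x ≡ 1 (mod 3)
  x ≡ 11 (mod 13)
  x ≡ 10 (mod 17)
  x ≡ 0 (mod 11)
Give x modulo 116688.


Product of moduli M = 16 · 3 · 13 · 17 · 11 = 116688.
Merge one congruence at a time:
  Start: x ≡ 13 (mod 16).
  Combine with x ≡ 1 (mod 3); new modulus lcm = 48.
    Write x = 13 + 16·t and substitute into x ≡ 1 (mod 3): 16·t ≡ 1 − 13 = -12 (mod 3).
    Reduce coefficients mod 3: 1·t ≡ 0 (mod 3).
    So t ≡ 0 (mod 3).
    Then x = 13 + 16·0 = 13, valid modulo lcm(16, 3) = 48: x ≡ 13 (mod 48).
  Combine with x ≡ 11 (mod 13); new modulus lcm = 624.
    Write x = 13 + 48·t and substitute into x ≡ 11 (mod 13): 48·t ≡ 11 − 13 = -2 (mod 13).
    Reduce coefficients mod 13: 9·t ≡ 11 (mod 13).
    The inverse of 9 mod 13 is 3 (since 9·3 = 27 = 2·13 + 1), so t ≡ 3·11 = 33 ≡ 7 (mod 13).
    Then x = 13 + 48·7 = 349, valid modulo lcm(48, 13) = 624: x ≡ 349 (mod 624).
  Combine with x ≡ 10 (mod 17); new modulus lcm = 10608.
    Write x = 349 + 624·t and substitute into x ≡ 10 (mod 17): 624·t ≡ 10 − 349 = -339 (mod 17).
    Reduce coefficients mod 17: 12·t ≡ 1 (mod 17).
    The inverse of 12 mod 17 is 10 (since 12·10 = 120 = 7·17 + 1), so t ≡ 10·1 = 10 ≡ 10 (mod 17).
    Then x = 349 + 624·10 = 6589, valid modulo lcm(624, 17) = 10608: x ≡ 6589 (mod 10608).
  Combine with x ≡ 0 (mod 11); new modulus lcm = 116688.
    Write x = 6589 + 10608·t and substitute into x ≡ 0 (mod 11): 10608·t ≡ 0 − 6589 = -6589 (mod 11).
    Reduce coefficients mod 11: 4·t ≡ 0 (mod 11).
    The inverse of 4 mod 11 is 3 (since 4·3 = 12 = 1·11 + 1), so t ≡ 3·0 = 0 ≡ 0 (mod 11).
    Then x = 6589 + 10608·0 = 6589, valid modulo lcm(10608, 11) = 116688: x ≡ 6589 (mod 116688).
Verify against each original: 6589 mod 16 = 13, 6589 mod 3 = 1, 6589 mod 13 = 11, 6589 mod 17 = 10, 6589 mod 11 = 0.

x ≡ 6589 (mod 116688).


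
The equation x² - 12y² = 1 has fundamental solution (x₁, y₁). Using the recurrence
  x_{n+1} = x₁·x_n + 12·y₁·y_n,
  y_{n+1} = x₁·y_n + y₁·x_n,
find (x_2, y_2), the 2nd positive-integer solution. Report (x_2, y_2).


Step 1: Find the fundamental solution (x₁, y₁) of x² - 12y² = 1.
  Expand √12 as a continued fraction. a₀ = ⌊√12⌋ = 3; iterate m_{k+1} = d_k·a_k − m_k, d_{k+1} = (12 − m_{k+1}²)/d_k, a_{k+1} = ⌊(a₀ + m_{k+1})/d_{k+1}⌋ (starting m₀ = 0, d₀ = 1), with convergents p_k = a_k·p_{k-1} + p_{k-2}, q_k = a_k·q_{k-1} + q_{k-2} (p₋₁ = 1, q₋₁ = 0):
  k = 0: a₀ = 3; p₀/q₀ = 3/1; p₀² − 12·q₀² = 9 − 12 = -3.
  k = 1: m = 3, d = 3, a = ⌊(3 + 3)/3⌋ = 2; p/q = (2·3 + 1)/(2·1 + 0) = 7/2; p² − 12·q² = 49 − 48 = 1.
  The first convergent with p² − 12·q² = 1 gives the fundamental solution (x₁, y₁) = (7, 2).
Step 2: Apply the recurrence (x_{n+1}, y_{n+1}) = (x₁x_n + 12y₁y_n, x₁y_n + y₁x_n) repeatedly.
  From (x_1, y_1) = (7, 2): x_2 = 7·7 + 12·2·2 = 97; y_2 = 7·2 + 2·7 = 28.
Step 3: Verify x_2² - 12·y_2² = 9409 - 9408 = 1 (should be 1). ✓

(x_1, y_1) = (7, 2); (x_2, y_2) = (97, 28).


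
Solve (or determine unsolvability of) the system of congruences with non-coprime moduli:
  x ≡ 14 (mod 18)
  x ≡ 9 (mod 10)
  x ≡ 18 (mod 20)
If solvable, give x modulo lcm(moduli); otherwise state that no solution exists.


Moduli 18, 10, 20 are not pairwise coprime, so CRT works modulo lcm(m_i) when all pairwise compatibility conditions hold.
Pairwise compatibility: gcd(m_i, m_j) must divide a_i - a_j for every pair.
Merge one congruence at a time:
  Start: x ≡ 14 (mod 18).
  Combine with x ≡ 9 (mod 10): gcd(18, 10) = 2, and 9 - 14 = -5 is NOT divisible by 2.
    ⇒ system is inconsistent (no integer solution).

No solution (the system is inconsistent).


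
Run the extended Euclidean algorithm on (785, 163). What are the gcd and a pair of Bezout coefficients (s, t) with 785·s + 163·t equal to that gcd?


Euclidean algorithm on (785, 163) — divide until remainder is 0:
  785 = 4 · 163 + 133
  163 = 1 · 133 + 30
  133 = 4 · 30 + 13
  30 = 2 · 13 + 4
  13 = 3 · 4 + 1
  4 = 4 · 1 + 0
gcd(785, 163) = 1.
Track Bezout coefficients alongside the remainders: start with r₀ = 785 = a·1 + b·0 (s = 1, t = 0) and r₁ = 163 = a·0 + b·1 (s = 0, t = 1); each new remainder r_{k+1} = r_{k-1} − q_k·r_k inherits s_{k+1} = s_{k-1} − q_k·s_k, t_{k+1} = t_{k-1} − q_k·t_k, so r_k = a·s_k + b·t_k at every step:
  q = 4: r = 133, s = 1 − 4·0 = 1, t = 0 − 4·1 = -4  (check: 785·1 + 163·(-4) = 133)
  q = 1: r = 30, s = 0 − 1·1 = -1, t = 1 − 1·(-4) = 5  (check: 785·(-1) + 163·5 = 30)
  q = 4: r = 13, s = 1 − 4·(-1) = 5, t = -4 − 4·5 = -24  (check: 785·5 + 163·(-24) = 13)
  q = 2: r = 4, s = -1 − 2·5 = -11, t = 5 − 2·(-24) = 53  (check: 785·(-11) + 163·53 = 4)
  q = 3: r = 1, s = 5 − 3·(-11) = 38, t = -24 − 3·53 = -183  (check: 785·38 + 163·(-183) = 1)
The row with r = 1 (the gcd) gives the Bezout coefficients s = 38, t = -183.
Result: 785 · (38) + 163 · (-183) = 1.

gcd(785, 163) = 1; s = 38, t = -183 (check: 785·38 + 163·(-183) = 1).


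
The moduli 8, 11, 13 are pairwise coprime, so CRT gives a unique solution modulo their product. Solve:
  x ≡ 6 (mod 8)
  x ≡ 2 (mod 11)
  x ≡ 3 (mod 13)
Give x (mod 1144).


Moduli 8, 11, 13 are pairwise coprime; by CRT there is a unique solution modulo M = 8 · 11 · 13 = 1144.
Solve pairwise, accumulating the modulus:
  Start with x ≡ 6 (mod 8).
  Combine with x ≡ 2 (mod 11): since gcd(8, 11) = 1, we get a unique residue mod 88.
    Write x = 6 + 8·t and substitute into x ≡ 2 (mod 11): 8·t ≡ 2 − 6 = -4 (mod 11).
    Reduce coefficients mod 11: 8·t ≡ 7 (mod 11).
    The inverse of 8 mod 11 is 7 (since 8·7 = 56 = 5·11 + 1), so t ≡ 7·7 = 49 ≡ 5 (mod 11).
    Then x = 6 + 8·5 = 46, valid modulo lcm(8, 11) = 88: x ≡ 46 (mod 88).
  Combine with x ≡ 3 (mod 13): since gcd(88, 13) = 1, we get a unique residue mod 1144.
    Write x = 46 + 88·t and substitute into x ≡ 3 (mod 13): 88·t ≡ 3 − 46 = -43 (mod 13).
    Reduce coefficients mod 13: 10·t ≡ 9 (mod 13).
    The inverse of 10 mod 13 is 4 (since 10·4 = 40 = 3·13 + 1), so t ≡ 4·9 = 36 ≡ 10 (mod 13).
    Then x = 46 + 88·10 = 926, valid modulo lcm(88, 13) = 1144: x ≡ 926 (mod 1144).
Verify: 926 mod 8 = 6 ✓, 926 mod 11 = 2 ✓, 926 mod 13 = 3 ✓.

x ≡ 926 (mod 1144).


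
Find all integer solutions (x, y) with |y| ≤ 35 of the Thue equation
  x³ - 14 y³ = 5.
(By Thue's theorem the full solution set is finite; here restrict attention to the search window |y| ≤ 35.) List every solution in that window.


The equation is x³ - 14y³ = 5. For fixed y, x³ = 14·y³ + 5, so a solution requires the RHS to be a perfect cube.
Strategy: iterate y from -35 to 35, compute RHS = 14·y³ + 5, and check whether it is a (positive or negative) perfect cube.
Check small values of y:
  y = 0: RHS = 5 is not a perfect cube.
  y = 1: RHS = 19 is not a perfect cube.
  y = -1: RHS = -9 is not a perfect cube.
  y = 2: RHS = 117 is not a perfect cube.
  y = -2: RHS = -107 is not a perfect cube.
  y = 3: RHS = 383 is not a perfect cube.
  y = -3: RHS = -373 is not a perfect cube.
Continuing the search up to |y| = 35 finds no solutions either.
No (x, y) in the scanned range satisfies the equation.

No integer solutions with |y| ≤ 35.


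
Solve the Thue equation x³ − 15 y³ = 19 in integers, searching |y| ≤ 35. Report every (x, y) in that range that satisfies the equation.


The equation is x³ - 15y³ = 19. For fixed y, x³ = 15·y³ + 19, so a solution requires the RHS to be a perfect cube.
Strategy: iterate y from -35 to 35, compute RHS = 15·y³ + 19, and check whether it is a (positive or negative) perfect cube.
Check small values of y:
  y = 0: RHS = 19 is not a perfect cube.
  y = 1: RHS = 34 is not a perfect cube.
  y = -1: RHS = 4 is not a perfect cube.
  y = 2: RHS = 139 is not a perfect cube.
  y = -2: RHS = -101 is not a perfect cube.
  y = 3: RHS = 424 is not a perfect cube.
  y = -3: RHS = -386 is not a perfect cube.
Continuing the search up to |y| = 35 finds no solutions either.
No (x, y) in the scanned range satisfies the equation.

No integer solutions with |y| ≤ 35.


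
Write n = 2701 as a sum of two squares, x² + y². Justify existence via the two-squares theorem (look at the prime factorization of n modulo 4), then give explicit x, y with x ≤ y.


Step 1: Factor n = 2701 = 37 · 73.
Step 2: Check the mod-4 condition on each prime factor: 37 ≡ 1 (mod 4), exponent 1; 73 ≡ 1 (mod 4), exponent 1.
All primes ≡ 3 (mod 4) appear to even exponent (or don't appear), so by the two-squares theorem n IS expressible as a sum of two squares.
Step 3: Build a representation. Here n = 37 · 73 is a product of primes ≡ 1 (mod 4). Each prime p ≡ 1 (mod 4) is itself a sum of two squares; find a² by testing p − a² for a perfect square:
  37: 37 − 1² = 36 = 6² ⇒ 37 = 1² + 6².
  73: 73 − 1² = 72, 73 − 2² = 69, 73 − 3² = 64 = 8² ⇒ 73 = 3² + 8².
  Combine using the Brahmagupta–Fibonacci identity (a² + b²)(c² + d²) = (ac − bd)² + (ad + bc)² = (ac + bd)² + (ad − bc)²:
  37 · 73 = 2701: from (1² + 6²)(3² + 8²), take (1·3 − 6·8, 1·8 + 6·3) = (3 − 48, 8 + 18) = (-45, 26); dropping signs (only squares matter) gives (45, 26); check 45² + 26² = 2025 + 676 = 2701 ✓.
Step 4: Order so x ≤ y and verify: 26² + 45² = 676 + 2025 = 2701 = n. ✓

n = 2701 = 26² + 45² (one valid representation with x ≤ y).


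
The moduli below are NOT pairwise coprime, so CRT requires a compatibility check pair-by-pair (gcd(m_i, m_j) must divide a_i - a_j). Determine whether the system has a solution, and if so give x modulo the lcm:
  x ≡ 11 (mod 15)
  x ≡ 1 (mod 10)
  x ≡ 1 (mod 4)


Moduli 15, 10, 4 are not pairwise coprime, so CRT works modulo lcm(m_i) when all pairwise compatibility conditions hold.
Pairwise compatibility: gcd(m_i, m_j) must divide a_i - a_j for every pair.
Merge one congruence at a time:
  Start: x ≡ 11 (mod 15).
  Combine with x ≡ 1 (mod 10): gcd(15, 10) = 5; 1 - 11 = -10, which IS divisible by 5, so compatible.
    Write x = 11 + 15·t and substitute into x ≡ 1 (mod 10): 15·t ≡ 1 − 11 = -10 (mod 10).
    Divide the congruence (and modulus) by g = 5: 3·t ≡ -2 (mod 2).
    Reduce coefficients mod 2: 1·t ≡ 0 (mod 2).
    So t ≡ 0 (mod 2).
    Then x = 11 + 15·0 = 11, valid modulo lcm(15, 10) = 30: x ≡ 11 (mod 30).
  Combine with x ≡ 1 (mod 4): gcd(30, 4) = 2; 1 - 11 = -10, which IS divisible by 2, so compatible.
    Write x = 11 + 30·t and substitute into x ≡ 1 (mod 4): 30·t ≡ 1 − 11 = -10 (mod 4).
    Divide the congruence (and modulus) by g = 2: 15·t ≡ -5 (mod 2).
    Reduce coefficients mod 2: 1·t ≡ 1 (mod 2).
    So t ≡ 1 (mod 2).
    Then x = 11 + 30·1 = 41, valid modulo lcm(30, 4) = 60: x ≡ 41 (mod 60).
Verify: 41 mod 15 = 11, 41 mod 10 = 1, 41 mod 4 = 1.

x ≡ 41 (mod 60).


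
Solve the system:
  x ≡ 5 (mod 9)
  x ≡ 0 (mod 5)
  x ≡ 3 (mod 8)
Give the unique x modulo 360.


Moduli 9, 5, 8 are pairwise coprime; by CRT there is a unique solution modulo M = 9 · 5 · 8 = 360.
Solve pairwise, accumulating the modulus:
  Start with x ≡ 5 (mod 9).
  Combine with x ≡ 0 (mod 5): since gcd(9, 5) = 1, we get a unique residue mod 45.
    Write x = 5 + 9·t and substitute into x ≡ 0 (mod 5): 9·t ≡ 0 − 5 = -5 (mod 5).
    Reduce coefficients mod 5: 4·t ≡ 0 (mod 5).
    The inverse of 4 mod 5 is 4 (since 4·4 = 16 = 3·5 + 1), so t ≡ 4·0 = 0 ≡ 0 (mod 5).
    Then x = 5 + 9·0 = 5, valid modulo lcm(9, 5) = 45: x ≡ 5 (mod 45).
  Combine with x ≡ 3 (mod 8): since gcd(45, 8) = 1, we get a unique residue mod 360.
    Write x = 5 + 45·t and substitute into x ≡ 3 (mod 8): 45·t ≡ 3 − 5 = -2 (mod 8).
    Reduce coefficients mod 8: 5·t ≡ 6 (mod 8).
    The inverse of 5 mod 8 is 5 (since 5·5 = 25 = 3·8 + 1), so t ≡ 5·6 = 30 ≡ 6 (mod 8).
    Then x = 5 + 45·6 = 275, valid modulo lcm(45, 8) = 360: x ≡ 275 (mod 360).
Verify: 275 mod 9 = 5 ✓, 275 mod 5 = 0 ✓, 275 mod 8 = 3 ✓.

x ≡ 275 (mod 360).


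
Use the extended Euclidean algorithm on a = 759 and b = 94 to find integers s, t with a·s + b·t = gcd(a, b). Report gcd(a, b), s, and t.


Euclidean algorithm on (759, 94) — divide until remainder is 0:
  759 = 8 · 94 + 7
  94 = 13 · 7 + 3
  7 = 2 · 3 + 1
  3 = 3 · 1 + 0
gcd(759, 94) = 1.
Track Bezout coefficients alongside the remainders: start with r₀ = 759 = a·1 + b·0 (s = 1, t = 0) and r₁ = 94 = a·0 + b·1 (s = 0, t = 1); each new remainder r_{k+1} = r_{k-1} − q_k·r_k inherits s_{k+1} = s_{k-1} − q_k·s_k, t_{k+1} = t_{k-1} − q_k·t_k, so r_k = a·s_k + b·t_k at every step:
  q = 8: r = 7, s = 1 − 8·0 = 1, t = 0 − 8·1 = -8  (check: 759·1 + 94·(-8) = 7)
  q = 13: r = 3, s = 0 − 13·1 = -13, t = 1 − 13·(-8) = 105  (check: 759·(-13) + 94·105 = 3)
  q = 2: r = 1, s = 1 − 2·(-13) = 27, t = -8 − 2·105 = -218  (check: 759·27 + 94·(-218) = 1)
The row with r = 1 (the gcd) gives the Bezout coefficients s = 27, t = -218.
Result: 759 · (27) + 94 · (-218) = 1.

gcd(759, 94) = 1; s = 27, t = -218 (check: 759·27 + 94·(-218) = 1).
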